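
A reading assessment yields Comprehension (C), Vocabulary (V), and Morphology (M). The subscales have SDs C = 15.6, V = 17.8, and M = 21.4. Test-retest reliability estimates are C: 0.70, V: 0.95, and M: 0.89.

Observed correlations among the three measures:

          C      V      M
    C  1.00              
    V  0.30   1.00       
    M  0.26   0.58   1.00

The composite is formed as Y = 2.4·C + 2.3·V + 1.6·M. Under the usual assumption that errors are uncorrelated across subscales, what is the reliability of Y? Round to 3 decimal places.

0.915

Var(Y) = 2.4²·15.6² + 2.3²·17.8² + 1.6²·21.4² + 2·[5.52·15.6·17.8·0.30 + 3.84·15.6·21.4·0.26 + 3.68·17.8·21.4·0.58] = 4250.21 + 3212.36 = 7462.57.
Because errors are independent across components, Cov(Tᵢ,Tⱼ) = Cov(Xᵢ,Xⱼ); the off-diagonal part of the true-score variance is the same as above.
True-score variance = [2.4²·15.6²·0.70 + 2.3²·17.8²·0.95 + 1.6²·21.4²·0.89] + 3212.36 = 3616.92 + 3212.36 = 6829.28.
Reliability = 6829.28 / 7462.57 = 0.915.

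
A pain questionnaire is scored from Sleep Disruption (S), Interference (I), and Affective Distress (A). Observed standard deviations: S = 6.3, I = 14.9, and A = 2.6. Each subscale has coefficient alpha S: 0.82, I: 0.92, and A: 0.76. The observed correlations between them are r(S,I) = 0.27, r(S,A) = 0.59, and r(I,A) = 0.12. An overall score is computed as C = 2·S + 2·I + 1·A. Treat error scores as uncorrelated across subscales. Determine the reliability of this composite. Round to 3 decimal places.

Var(C) = 2²·6.3² + 2²·14.9² + 2.6² + 2·[4·6.3·14.9·0.27 + 2·6.3·2.6·0.59 + 2·14.9·2.6·0.12] = 1053.56 + 260.011 = 1313.57.
Under uncorrelated errors the observed covariances equal the true-score covariances, so only the own-variance terms attenuate.
True-score variance = [2²·6.3²·0.82 + 2²·14.9²·0.92 + 2.6²·0.76] + 260.011 = 952.318 + 260.011 = 1212.33.
Reliability = 1212.33 / 1313.57 = 0.923.

0.923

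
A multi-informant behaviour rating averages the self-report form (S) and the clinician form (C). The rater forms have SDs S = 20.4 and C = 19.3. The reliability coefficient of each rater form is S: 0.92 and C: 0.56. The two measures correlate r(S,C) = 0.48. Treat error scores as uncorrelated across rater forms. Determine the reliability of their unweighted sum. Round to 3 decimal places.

0.831

Var(S+C) = 20.4² + 19.3² + 2·[20.4·19.3·0.48] = 788.65 + 377.971 = 1166.62.
Under uncorrelated errors the observed covariances equal the true-score covariances, so only the own-variance terms attenuate.
True-score variance = [20.4²·0.92 + 19.3²·0.56] + 377.971 = 591.462 + 377.971 = 969.433.
Reliability = 969.433 / 1166.62 = 0.831.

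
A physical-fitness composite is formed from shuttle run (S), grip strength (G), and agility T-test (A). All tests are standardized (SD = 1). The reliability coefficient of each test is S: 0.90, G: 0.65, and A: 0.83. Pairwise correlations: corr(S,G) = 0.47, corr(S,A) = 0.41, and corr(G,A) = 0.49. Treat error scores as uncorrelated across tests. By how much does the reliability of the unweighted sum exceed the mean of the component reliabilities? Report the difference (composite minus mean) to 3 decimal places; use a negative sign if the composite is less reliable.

0.099

Var(sum) = 3 + 2.74 = 5.74; true-score variance = 2.38 + 2.74 = 5.12; composite reliability = 0.8920.
Mean component reliability = 0.7933.
Difference = 0.8920 − 0.7933 = 0.099.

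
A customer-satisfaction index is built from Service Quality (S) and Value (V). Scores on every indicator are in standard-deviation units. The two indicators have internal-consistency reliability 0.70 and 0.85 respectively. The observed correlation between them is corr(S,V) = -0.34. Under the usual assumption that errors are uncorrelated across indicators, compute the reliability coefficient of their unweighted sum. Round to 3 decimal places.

0.659

Var(S+V) = 2 + 2·[(-0.34)] = 2 − 0.68 = 1.32.
Under uncorrelated errors the observed covariances equal the true-score covariances, so only the own-variance terms attenuate.
True-score variance = [0.70 + 0.85] − 0.68 = 1.55 − 0.68 = 0.87.
Reliability = 0.87 / 1.32 = 0.659.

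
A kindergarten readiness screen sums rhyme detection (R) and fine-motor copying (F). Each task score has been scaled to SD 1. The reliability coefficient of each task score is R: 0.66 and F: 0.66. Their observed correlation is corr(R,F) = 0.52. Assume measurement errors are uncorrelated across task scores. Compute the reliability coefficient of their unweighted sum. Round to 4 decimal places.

Var(R+F) = 2 + 2·[0.52] = 2 + 1.04 = 3.04.
Because errors are independent across components, Cov(Tᵢ,Tⱼ) = Cov(Xᵢ,Xⱼ); the off-diagonal part of the true-score variance is the same as above.
True-score variance = [0.66 + 0.66] + 1.04 = 1.32 + 1.04 = 2.36.
Reliability = 2.36 / 3.04 = 0.7763.

0.7763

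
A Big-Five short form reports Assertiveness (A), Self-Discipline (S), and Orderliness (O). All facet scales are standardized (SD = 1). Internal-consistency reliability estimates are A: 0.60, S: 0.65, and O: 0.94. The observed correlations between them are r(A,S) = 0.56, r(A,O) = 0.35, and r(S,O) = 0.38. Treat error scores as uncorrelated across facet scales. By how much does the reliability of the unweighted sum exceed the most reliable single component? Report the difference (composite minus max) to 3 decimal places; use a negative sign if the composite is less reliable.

-0.085

Var(sum) = 3 + 2.58 = 5.58; true-score variance = 2.19 + 2.58 = 4.77; composite reliability = 0.8548.
Max component reliability = 0.9400.
Difference = 0.8548 − 0.9400 = -0.085.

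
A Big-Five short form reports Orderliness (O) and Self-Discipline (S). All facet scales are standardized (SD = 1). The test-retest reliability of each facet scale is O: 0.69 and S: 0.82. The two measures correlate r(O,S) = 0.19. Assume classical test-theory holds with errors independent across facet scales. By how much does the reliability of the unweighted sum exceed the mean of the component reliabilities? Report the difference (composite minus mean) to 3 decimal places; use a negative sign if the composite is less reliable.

0.039

Var(sum) = 2 + 0.38 = 2.38; true-score variance = 1.51 + 0.38 = 1.89; composite reliability = 0.7941.
Mean component reliability = 0.7550.
Difference = 0.7941 − 0.7550 = 0.039.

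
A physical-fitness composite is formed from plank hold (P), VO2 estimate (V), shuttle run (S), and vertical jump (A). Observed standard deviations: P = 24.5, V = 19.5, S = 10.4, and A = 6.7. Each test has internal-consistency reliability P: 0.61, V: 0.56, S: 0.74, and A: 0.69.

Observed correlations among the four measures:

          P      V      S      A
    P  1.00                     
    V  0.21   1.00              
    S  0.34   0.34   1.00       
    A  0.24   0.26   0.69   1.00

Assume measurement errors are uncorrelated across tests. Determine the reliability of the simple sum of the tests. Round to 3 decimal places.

0.765

Var(P+V+S+A) = 24.5² + 19.5² + 10.4² + 6.7² + 2·[24.5·19.5·0.21 + 24.5·10.4·0.34 + 24.5·6.7·0.24 + 19.5·10.4·0.34 + 19.5·6.7·0.26 + 10.4·6.7·0.69] = 1133.55 + 754.711 = 1888.26.
With uncorrelated errors the cross-covariances are all true-score covariance, so they carry over unchanged; only the diagonal terms shrink to ρᵢσᵢ².
True-score variance = [24.5²·0.61 + 19.5²·0.56 + 10.4²·0.74 + 6.7²·0.69] + 754.711 = 690.105 + 754.711 = 1444.82.
Reliability = 1444.82 / 1888.26 = 0.765.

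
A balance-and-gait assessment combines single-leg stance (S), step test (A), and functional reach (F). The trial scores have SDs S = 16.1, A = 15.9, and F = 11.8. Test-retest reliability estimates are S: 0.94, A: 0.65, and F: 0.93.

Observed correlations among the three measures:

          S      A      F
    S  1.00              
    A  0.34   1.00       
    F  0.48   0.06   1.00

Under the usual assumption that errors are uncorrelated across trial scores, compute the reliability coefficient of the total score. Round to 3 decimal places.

0.890

Var(S+A+F) = 16.1² + 15.9² + 11.8² + 2·[16.1·15.9·0.34 + 16.1·11.8·0.48 + 15.9·11.8·0.06] = 651.26 + 378.968 = 1030.23.
Under uncorrelated errors the observed covariances equal the true-score covariances, so only the own-variance terms attenuate.
True-score variance = [16.1²·0.94 + 15.9²·0.65 + 11.8²·0.93] + 378.968 = 537.477 + 378.968 = 916.446.
Reliability = 916.446 / 1030.23 = 0.890.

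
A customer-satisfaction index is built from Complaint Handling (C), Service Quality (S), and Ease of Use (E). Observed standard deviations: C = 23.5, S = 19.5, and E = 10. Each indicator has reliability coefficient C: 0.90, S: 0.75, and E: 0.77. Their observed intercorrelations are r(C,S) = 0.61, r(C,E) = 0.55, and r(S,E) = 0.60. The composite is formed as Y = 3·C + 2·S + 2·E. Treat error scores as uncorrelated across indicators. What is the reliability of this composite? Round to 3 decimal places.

0.924

Var(Y) = 3²·23.5² + 2²·19.5² + 2²·10² + 2·[6·23.5·19.5·0.61 + 6·23.5·10·0.55 + 4·19.5·10·0.60] = 6891.25 + 5841.39 = 12732.6.
Under uncorrelated errors the observed covariances equal the true-score covariances, so only the own-variance terms attenuate.
True-score variance = [3²·23.5²·0.90 + 2²·19.5²·0.75 + 2²·10²·0.77] + 5841.39 = 5921.98 + 5841.39 = 11763.4.
Reliability = 11763.4 / 12732.6 = 0.924.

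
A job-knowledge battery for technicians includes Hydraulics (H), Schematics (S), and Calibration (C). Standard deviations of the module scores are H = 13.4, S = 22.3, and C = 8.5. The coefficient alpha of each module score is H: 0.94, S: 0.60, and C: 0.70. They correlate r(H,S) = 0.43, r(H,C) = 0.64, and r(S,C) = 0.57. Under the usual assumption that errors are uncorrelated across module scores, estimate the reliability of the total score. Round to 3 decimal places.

0.831

Var(H+S+C) = 13.4² + 22.3² + 8.5² + 2·[13.4·22.3·0.43 + 13.4·8.5·0.64 + 22.3·8.5·0.57] = 749.1 + 618.864 = 1367.96.
Under uncorrelated errors the observed covariances equal the true-score covariances, so only the own-variance terms attenuate.
True-score variance = [13.4²·0.94 + 22.3²·0.60 + 8.5²·0.70] + 618.864 = 517.735 + 618.864 = 1136.6.
Reliability = 1136.6 / 1367.96 = 0.831.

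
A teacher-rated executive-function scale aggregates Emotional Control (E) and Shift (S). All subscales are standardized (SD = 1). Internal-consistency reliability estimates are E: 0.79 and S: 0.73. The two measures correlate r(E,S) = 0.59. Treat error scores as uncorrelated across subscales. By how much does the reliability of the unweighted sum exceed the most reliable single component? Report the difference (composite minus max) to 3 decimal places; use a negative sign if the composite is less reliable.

0.059

Var(sum) = 2 + 1.18 = 3.18; true-score variance = 1.52 + 1.18 = 2.7; composite reliability = 0.8491.
Max component reliability = 0.7900.
Difference = 0.8491 − 0.7900 = 0.059.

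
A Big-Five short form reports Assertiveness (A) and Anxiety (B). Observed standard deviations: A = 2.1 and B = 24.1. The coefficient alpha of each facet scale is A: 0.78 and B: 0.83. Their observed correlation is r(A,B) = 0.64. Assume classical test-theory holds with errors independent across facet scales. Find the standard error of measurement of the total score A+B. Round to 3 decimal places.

Var(total) = 585.22 + 64.7808 = 650.001.
True-score variance = 485.512 + 64.7808 = 550.293, so reliability = 0.8466.
Error variance = 650.001 − 550.293 = 99.7079; SEM = √99.7079 = 9.985.

9.985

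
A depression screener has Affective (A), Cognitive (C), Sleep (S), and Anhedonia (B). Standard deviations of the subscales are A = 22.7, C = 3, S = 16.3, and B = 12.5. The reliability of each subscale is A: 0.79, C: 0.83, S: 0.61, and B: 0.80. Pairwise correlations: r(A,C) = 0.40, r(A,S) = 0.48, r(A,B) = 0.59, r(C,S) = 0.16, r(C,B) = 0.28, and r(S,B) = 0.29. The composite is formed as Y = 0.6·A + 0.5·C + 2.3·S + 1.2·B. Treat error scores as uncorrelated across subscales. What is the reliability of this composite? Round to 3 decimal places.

Var(Y) = 0.6²·22.7² + 0.5²·3² + 2.3²·16.3² + 1.2²·12.5² + 2·[0.3·22.7·3·0.40 + 1.38·22.7·16.3·0.48 + 0.72·22.7·12.5·0.59 + 1.15·3·16.3·0.16 + 0.6·3·12.5·0.28 + 2.76·16.3·12.5·0.29] = 1818.25 + 1104.37 = 2922.62.
Because errors are independent across components, Cov(Tᵢ,Tⱼ) = Cov(Xᵢ,Xⱼ); the off-diagonal part of the true-score variance is the same as above.
True-score variance = [0.6²·22.7²·0.79 + 0.5²·3²·0.83 + 2.3²·16.3²·0.61 + 1.2²·12.5²·0.80] + 1104.37 = 1185.77 + 1104.37 = 2290.14.
Reliability = 2290.14 / 2922.62 = 0.784.

0.784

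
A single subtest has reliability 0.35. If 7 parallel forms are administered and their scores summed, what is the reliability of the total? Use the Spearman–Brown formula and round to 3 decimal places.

0.790

ρ_k = kρ / (1 + (k−1)ρ) = 7·0.35 / (1 + 6·0.35) = 2.450 / 3.100 = 0.790.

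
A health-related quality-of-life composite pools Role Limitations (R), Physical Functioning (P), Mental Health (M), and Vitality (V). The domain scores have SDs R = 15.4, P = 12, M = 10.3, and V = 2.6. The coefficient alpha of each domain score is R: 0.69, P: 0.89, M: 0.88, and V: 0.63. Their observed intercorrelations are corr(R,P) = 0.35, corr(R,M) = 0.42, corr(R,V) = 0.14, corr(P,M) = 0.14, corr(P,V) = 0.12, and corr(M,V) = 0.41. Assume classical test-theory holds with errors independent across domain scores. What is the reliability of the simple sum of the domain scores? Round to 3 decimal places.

Var(R+P+M+V) = 15.4² + 12² + 10.3² + 2.6² + 2·[15.4·12·0.35 + 15.4·10.3·0.42 + 15.4·2.6·0.14 + 12·10.3·0.14 + 12·2.6·0.12 + 10.3·2.6·0.41] = 494.01 + 337.868 = 831.878.
Because errors are independent across components, Cov(Tᵢ,Tⱼ) = Cov(Xᵢ,Xⱼ); the off-diagonal part of the true-score variance is the same as above.
True-score variance = [15.4²·0.69 + 12²·0.89 + 10.3²·0.88 + 2.6²·0.63] + 337.868 = 389.418 + 337.868 = 727.286.
Reliability = 727.286 / 831.878 = 0.874.

0.874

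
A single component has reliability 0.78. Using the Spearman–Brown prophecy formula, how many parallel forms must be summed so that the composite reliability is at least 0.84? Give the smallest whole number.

2

k ≥ ρ*(1−ρ₁)/(ρ₁(1−ρ*)) = 0.84·0.22 / (0.78·0.16) = 1.481.
Smallest integer k = 2.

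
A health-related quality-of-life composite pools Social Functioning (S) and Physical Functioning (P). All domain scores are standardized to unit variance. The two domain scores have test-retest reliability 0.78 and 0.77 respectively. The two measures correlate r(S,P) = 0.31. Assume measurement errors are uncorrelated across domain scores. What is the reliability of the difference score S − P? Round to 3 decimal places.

Var(S−P) = 1 + 1 − 2·0.31 = 2 − 0.62 = 1.38.
With uncorrelated errors the cross-covariances are all true-score covariance, so they carry over unchanged; only the diagonal terms shrink to ρᵢσᵢ².
True-score variance = [0.78 + 0.77] − 0.62 = 1.55 − 0.62 = 0.93.
Reliability = 0.93 / 1.38 = 0.674.

0.674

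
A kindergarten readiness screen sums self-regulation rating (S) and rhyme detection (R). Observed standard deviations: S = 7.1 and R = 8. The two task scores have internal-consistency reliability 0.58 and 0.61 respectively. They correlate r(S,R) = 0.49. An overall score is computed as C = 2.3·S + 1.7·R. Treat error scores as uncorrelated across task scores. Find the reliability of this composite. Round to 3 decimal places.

0.725

Var(C) = 2.3²·7.1² + 1.7²·8² + 2·[3.91·7.1·8·0.49] = 451.629 + 217.646 = 669.275.
Under uncorrelated errors the observed covariances equal the true-score covariances, so only the own-variance terms attenuate.
True-score variance = [2.3²·7.1²·0.58 + 1.7²·8²·0.61] + 217.646 = 267.494 + 217.646 = 485.14.
Reliability = 485.14 / 669.275 = 0.725.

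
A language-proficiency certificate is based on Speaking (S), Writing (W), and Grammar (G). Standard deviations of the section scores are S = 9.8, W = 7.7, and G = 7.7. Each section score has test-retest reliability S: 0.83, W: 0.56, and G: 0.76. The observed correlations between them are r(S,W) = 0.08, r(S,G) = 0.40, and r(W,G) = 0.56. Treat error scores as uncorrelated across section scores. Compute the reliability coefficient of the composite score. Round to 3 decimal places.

Var(S+W+G) = 9.8² + 7.7² + 7.7² + 2·[9.8·7.7·0.08 + 9.8·7.7·0.40 + 7.7·7.7·0.56] = 214.62 + 138.846 = 353.466.
With uncorrelated errors the cross-covariances are all true-score covariance, so they carry over unchanged; only the diagonal terms shrink to ρᵢσᵢ².
True-score variance = [9.8²·0.83 + 7.7²·0.56 + 7.7²·0.76] + 138.846 = 157.976 + 138.846 = 296.822.
Reliability = 296.822 / 353.466 = 0.840.

0.840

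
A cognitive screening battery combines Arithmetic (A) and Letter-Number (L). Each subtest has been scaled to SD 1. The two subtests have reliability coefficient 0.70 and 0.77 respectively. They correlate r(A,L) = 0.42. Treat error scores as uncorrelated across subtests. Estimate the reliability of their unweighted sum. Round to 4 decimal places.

0.8134

Var(A+L) = 2 + 2·[0.42] = 2 + 0.84 = 2.84.
With uncorrelated errors the cross-covariances are all true-score covariance, so they carry over unchanged; only the diagonal terms shrink to ρᵢσᵢ².
True-score variance = [0.70 + 0.77] + 0.84 = 1.47 + 0.84 = 2.31.
Reliability = 2.31 / 2.84 = 0.8134.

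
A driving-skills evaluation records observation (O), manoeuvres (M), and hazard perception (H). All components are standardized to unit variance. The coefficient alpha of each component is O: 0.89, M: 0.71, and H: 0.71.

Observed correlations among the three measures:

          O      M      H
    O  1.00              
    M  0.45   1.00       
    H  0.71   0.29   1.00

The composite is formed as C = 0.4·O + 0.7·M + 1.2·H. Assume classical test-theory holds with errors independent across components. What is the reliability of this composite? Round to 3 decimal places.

0.836

Var(C) = 0.4² + 0.7² + 1.2² + 2·[0.28·0.45 + 0.48·0.71 + 0.84·0.29] = 2.09 + 1.4208 = 3.5108.
Under uncorrelated errors the observed covariances equal the true-score covariances, so only the own-variance terms attenuate.
True-score variance = [0.4²·0.89 + 0.7²·0.71 + 1.2²·0.71] + 1.4208 = 1.5127 + 1.4208 = 2.9335.
Reliability = 2.9335 / 3.5108 = 0.836.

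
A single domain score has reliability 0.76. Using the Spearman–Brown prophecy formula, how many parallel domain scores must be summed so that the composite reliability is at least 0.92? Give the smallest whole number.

4

k ≥ ρ*(1−ρ₁)/(ρ₁(1−ρ*)) = 0.92·0.24 / (0.76·0.08) = 3.632.
Smallest integer k = 4.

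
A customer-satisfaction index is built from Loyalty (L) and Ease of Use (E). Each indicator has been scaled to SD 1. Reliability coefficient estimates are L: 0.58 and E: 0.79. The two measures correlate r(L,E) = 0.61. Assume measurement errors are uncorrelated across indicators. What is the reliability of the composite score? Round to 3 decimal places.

0.804

Var(L+E) = 2 + 2·[0.61] = 2 + 1.22 = 3.22.
With uncorrelated errors the cross-covariances are all true-score covariance, so they carry over unchanged; only the diagonal terms shrink to ρᵢσᵢ².
True-score variance = [0.58 + 0.79] + 1.22 = 1.37 + 1.22 = 2.59.
Reliability = 2.59 / 3.22 = 0.804.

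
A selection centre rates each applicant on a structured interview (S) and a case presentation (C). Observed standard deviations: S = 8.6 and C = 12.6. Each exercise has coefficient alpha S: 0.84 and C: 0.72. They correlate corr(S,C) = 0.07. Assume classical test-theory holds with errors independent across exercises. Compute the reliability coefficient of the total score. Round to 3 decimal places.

0.773

Var(S+C) = 8.6² + 12.6² + 2·[8.6·12.6·0.07] = 232.72 + 15.1704 = 247.89.
Because errors are independent across components, Cov(Tᵢ,Tⱼ) = Cov(Xᵢ,Xⱼ); the off-diagonal part of the true-score variance is the same as above.
True-score variance = [8.6²·0.84 + 12.6²·0.72] + 15.1704 = 176.434 + 15.1704 = 191.604.
Reliability = 191.604 / 247.89 = 0.773.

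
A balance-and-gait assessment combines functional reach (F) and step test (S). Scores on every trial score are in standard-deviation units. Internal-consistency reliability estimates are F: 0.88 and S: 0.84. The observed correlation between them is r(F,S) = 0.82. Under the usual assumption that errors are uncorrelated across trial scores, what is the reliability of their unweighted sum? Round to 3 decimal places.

Var(F+S) = 2 + 2·[0.82] = 2 + 1.64 = 3.64.
Under uncorrelated errors the observed covariances equal the true-score covariances, so only the own-variance terms attenuate.
True-score variance = [0.88 + 0.84] + 1.64 = 1.72 + 1.64 = 3.36.
Reliability = 3.36 / 3.64 = 0.923.

0.923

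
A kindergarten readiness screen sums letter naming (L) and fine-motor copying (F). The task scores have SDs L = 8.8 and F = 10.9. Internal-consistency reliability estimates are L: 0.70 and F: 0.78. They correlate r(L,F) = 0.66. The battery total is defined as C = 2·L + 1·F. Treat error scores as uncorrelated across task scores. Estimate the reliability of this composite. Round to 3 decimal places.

Var(C) = 2²·8.8² + 10.9² + 2·[2·8.8·10.9·0.66] = 428.57 + 253.229 = 681.799.
With uncorrelated errors the cross-covariances are all true-score covariance, so they carry over unchanged; only the diagonal terms shrink to ρᵢσᵢ².
True-score variance = [2²·8.8²·0.70 + 10.9²·0.78] + 253.229 = 309.504 + 253.229 = 562.733.
Reliability = 562.733 / 681.799 = 0.825.

0.825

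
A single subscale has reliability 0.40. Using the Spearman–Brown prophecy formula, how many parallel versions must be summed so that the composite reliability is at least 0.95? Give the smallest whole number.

k ≥ ρ*(1−ρ₁)/(ρ₁(1−ρ*)) = 0.95·0.60 / (0.40·0.05) = 28.500.
Smallest integer k = 29.

29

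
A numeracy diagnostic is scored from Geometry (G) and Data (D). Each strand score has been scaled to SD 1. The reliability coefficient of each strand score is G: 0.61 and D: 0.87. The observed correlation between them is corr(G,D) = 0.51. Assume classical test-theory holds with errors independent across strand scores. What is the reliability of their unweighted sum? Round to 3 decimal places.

Var(G+D) = 2 + 2·[0.51] = 2 + 1.02 = 3.02.
Under uncorrelated errors the observed covariances equal the true-score covariances, so only the own-variance terms attenuate.
True-score variance = [0.61 + 0.87] + 1.02 = 1.48 + 1.02 = 2.5.
Reliability = 2.5 / 3.02 = 0.828.

0.828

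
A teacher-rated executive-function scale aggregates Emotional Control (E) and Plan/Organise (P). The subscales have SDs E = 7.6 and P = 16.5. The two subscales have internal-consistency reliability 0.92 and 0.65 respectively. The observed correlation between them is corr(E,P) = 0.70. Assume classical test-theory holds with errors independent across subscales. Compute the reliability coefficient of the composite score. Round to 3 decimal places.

Var(E+P) = 7.6² + 16.5² + 2·[7.6·16.5·0.70] = 330.01 + 175.56 = 505.57.
Because errors are independent across components, Cov(Tᵢ,Tⱼ) = Cov(Xᵢ,Xⱼ); the off-diagonal part of the true-score variance is the same as above.
True-score variance = [7.6²·0.92 + 16.5²·0.65] + 175.56 = 230.102 + 175.56 = 405.662.
Reliability = 405.662 / 505.57 = 0.802.

0.802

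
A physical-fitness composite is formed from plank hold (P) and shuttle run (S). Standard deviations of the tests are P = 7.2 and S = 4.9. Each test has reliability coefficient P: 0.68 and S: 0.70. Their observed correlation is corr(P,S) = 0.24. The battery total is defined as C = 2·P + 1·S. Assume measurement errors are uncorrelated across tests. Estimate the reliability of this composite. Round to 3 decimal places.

0.723

Var(C) = 2²·7.2² + 4.9² + 2·[2·7.2·4.9·0.24] = 231.37 + 33.8688 = 265.239.
Under uncorrelated errors the observed covariances equal the true-score covariances, so only the own-variance terms attenuate.
True-score variance = [2²·7.2²·0.68 + 4.9²·0.70] + 33.8688 = 157.812 + 33.8688 = 191.681.
Reliability = 191.681 / 265.239 = 0.723.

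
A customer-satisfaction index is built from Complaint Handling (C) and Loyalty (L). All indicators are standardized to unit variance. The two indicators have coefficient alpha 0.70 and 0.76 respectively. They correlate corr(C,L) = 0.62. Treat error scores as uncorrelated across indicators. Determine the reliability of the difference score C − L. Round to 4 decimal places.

0.2895

Var(C−L) = 1 + 1 − 2·0.62 = 2 − 1.24 = 0.76.
Because errors are independent across components, Cov(Tᵢ,Tⱼ) = Cov(Xᵢ,Xⱼ); the off-diagonal part of the true-score variance is the same as above.
True-score variance = [0.70 + 0.76] − 1.24 = 1.46 − 1.24 = 0.22.
Reliability = 0.22 / 0.76 = 0.2895.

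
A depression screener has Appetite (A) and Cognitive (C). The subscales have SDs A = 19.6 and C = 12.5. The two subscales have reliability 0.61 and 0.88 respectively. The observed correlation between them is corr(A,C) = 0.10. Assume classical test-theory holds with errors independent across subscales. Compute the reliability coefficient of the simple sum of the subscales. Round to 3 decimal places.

Var(A+C) = 19.6² + 12.5² + 2·[19.6·12.5·0.10] = 540.41 + 49 = 589.41.
With uncorrelated errors the cross-covariances are all true-score covariance, so they carry over unchanged; only the diagonal terms shrink to ρᵢσᵢ².
True-score variance = [19.6²·0.61 + 12.5²·0.88] + 49 = 371.838 + 49 = 420.838.
Reliability = 420.838 / 589.41 = 0.714.

0.714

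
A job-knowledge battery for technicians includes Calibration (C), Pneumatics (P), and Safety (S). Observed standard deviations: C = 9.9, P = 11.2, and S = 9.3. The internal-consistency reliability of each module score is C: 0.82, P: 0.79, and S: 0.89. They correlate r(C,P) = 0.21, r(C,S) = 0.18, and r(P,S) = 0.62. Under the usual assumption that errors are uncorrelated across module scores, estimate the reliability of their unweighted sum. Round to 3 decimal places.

Var(C+P+S) = 9.9² + 11.2² + 9.3² + 2·[9.9·11.2·0.21 + 9.9·9.3·0.18 + 11.2·9.3·0.62] = 309.94 + 208.873 = 518.813.
With uncorrelated errors the cross-covariances are all true-score covariance, so they carry over unchanged; only the diagonal terms shrink to ρᵢσᵢ².
True-score variance = [9.9²·0.82 + 11.2²·0.79 + 9.3²·0.89] + 208.873 = 256.442 + 208.873 = 465.315.
Reliability = 465.315 / 518.813 = 0.897.

0.897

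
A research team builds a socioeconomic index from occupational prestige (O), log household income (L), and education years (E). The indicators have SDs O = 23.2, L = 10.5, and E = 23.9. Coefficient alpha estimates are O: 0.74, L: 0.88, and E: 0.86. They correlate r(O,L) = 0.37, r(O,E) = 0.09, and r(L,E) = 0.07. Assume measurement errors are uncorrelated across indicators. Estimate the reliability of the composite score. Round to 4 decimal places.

0.8481

Var(O+L+E) = 23.2² + 10.5² + 23.9² + 2·[23.2·10.5·0.37 + 23.2·23.9·0.09 + 10.5·23.9·0.07] = 1219.7 + 315.203 = 1534.9.
With uncorrelated errors the cross-covariances are all true-score covariance, so they carry over unchanged; only the diagonal terms shrink to ρᵢσᵢ².
True-score variance = [23.2²·0.74 + 10.5²·0.88 + 23.9²·0.86] + 315.203 = 986.558 + 315.203 = 1301.76.
Reliability = 1301.76 / 1534.9 = 0.8481.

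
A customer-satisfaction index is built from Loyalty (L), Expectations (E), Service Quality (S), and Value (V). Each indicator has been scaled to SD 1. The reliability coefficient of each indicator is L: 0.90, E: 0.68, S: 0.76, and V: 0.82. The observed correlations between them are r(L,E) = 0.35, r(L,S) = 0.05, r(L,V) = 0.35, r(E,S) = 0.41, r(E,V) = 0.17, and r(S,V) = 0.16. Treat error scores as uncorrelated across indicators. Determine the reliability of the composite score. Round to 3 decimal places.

Var(L+E+S+V) = 4 + 2·[0.35 + 0.05 + 0.35 + 0.41 + 0.17 + 0.16] = 4 + 2.98 = 6.98.
With uncorrelated errors the cross-covariances are all true-score covariance, so they carry over unchanged; only the diagonal terms shrink to ρᵢσᵢ².
True-score variance = [0.90 + 0.68 + 0.76 + 0.82] + 2.98 = 3.16 + 2.98 = 6.14.
Reliability = 6.14 / 6.98 = 0.880.

0.880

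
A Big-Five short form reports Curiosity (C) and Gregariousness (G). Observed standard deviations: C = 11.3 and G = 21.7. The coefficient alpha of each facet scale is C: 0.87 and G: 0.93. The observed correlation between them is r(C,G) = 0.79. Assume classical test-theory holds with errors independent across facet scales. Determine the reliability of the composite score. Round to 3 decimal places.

Var(C+G) = 11.3² + 21.7² + 2·[11.3·21.7·0.79] = 598.58 + 387.432 = 986.012.
Under uncorrelated errors the observed covariances equal the true-score covariances, so only the own-variance terms attenuate.
True-score variance = [11.3²·0.87 + 21.7²·0.93] + 387.432 = 549.018 + 387.432 = 936.45.
Reliability = 936.45 / 986.012 = 0.950.

0.950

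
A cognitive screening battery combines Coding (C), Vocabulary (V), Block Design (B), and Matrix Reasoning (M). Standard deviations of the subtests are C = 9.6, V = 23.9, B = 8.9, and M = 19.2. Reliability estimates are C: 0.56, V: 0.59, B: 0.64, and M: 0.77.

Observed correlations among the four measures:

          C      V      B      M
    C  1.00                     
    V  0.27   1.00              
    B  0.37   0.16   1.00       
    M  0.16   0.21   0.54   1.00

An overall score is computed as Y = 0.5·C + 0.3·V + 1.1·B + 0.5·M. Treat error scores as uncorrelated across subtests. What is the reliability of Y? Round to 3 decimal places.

0.820

Var(Y) = 0.5²·9.6² + 0.3²·23.9² + 1.1²·8.9² + 0.5²·19.2² + 2·[0.15·9.6·23.9·0.27 + 0.55·9.6·8.9·0.37 + 0.25·9.6·19.2·0.16 + 0.33·23.9·8.9·0.16 + 0.15·23.9·19.2·0.21 + 0.55·8.9·19.2·0.54] = 262.453 + 220.979 = 483.432.
With uncorrelated errors the cross-covariances are all true-score covariance, so they carry over unchanged; only the diagonal terms shrink to ρᵢσᵢ².
True-score variance = [0.5²·9.6²·0.56 + 0.3²·23.9²·0.59 + 1.1²·8.9²·0.64 + 0.5²·19.2²·0.77] + 220.979 = 175.537 + 220.979 = 396.516.
Reliability = 396.516 / 483.432 = 0.820.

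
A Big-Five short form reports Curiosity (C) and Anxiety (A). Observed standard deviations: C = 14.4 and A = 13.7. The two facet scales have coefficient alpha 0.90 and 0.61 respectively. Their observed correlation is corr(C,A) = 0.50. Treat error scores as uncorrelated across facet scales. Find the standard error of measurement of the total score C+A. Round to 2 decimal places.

Var(total) = 395.05 + 197.28 = 592.33.
True-score variance = 301.115 + 197.28 = 498.395, so reliability = 0.8414.
Error variance = 592.33 − 498.395 = 93.9351; SEM = √93.9351 = 9.69.

9.69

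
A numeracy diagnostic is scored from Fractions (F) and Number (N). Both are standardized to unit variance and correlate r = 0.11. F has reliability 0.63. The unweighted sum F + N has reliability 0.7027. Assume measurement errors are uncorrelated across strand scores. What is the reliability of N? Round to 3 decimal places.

Var(F+N) = 2 + 2·0.11 = 2.220.
True-score variance = ρ_F + ρ_N + 2·0.11, so 0.7027 = (0.63 + ρ_N + 0.22) / 2.220.
ρ_N = 0.7027·2.220 − 0.63 − 0.22 = 0.710.

0.710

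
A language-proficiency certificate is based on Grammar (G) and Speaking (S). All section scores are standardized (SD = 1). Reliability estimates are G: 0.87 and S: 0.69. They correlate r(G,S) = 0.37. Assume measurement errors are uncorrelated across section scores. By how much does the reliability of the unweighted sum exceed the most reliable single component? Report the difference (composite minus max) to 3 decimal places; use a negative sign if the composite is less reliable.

-0.031

Var(sum) = 2 + 0.74 = 2.74; true-score variance = 1.56 + 0.74 = 2.3; composite reliability = 0.8394.
Max component reliability = 0.8700.
Difference = 0.8394 − 0.8700 = -0.031.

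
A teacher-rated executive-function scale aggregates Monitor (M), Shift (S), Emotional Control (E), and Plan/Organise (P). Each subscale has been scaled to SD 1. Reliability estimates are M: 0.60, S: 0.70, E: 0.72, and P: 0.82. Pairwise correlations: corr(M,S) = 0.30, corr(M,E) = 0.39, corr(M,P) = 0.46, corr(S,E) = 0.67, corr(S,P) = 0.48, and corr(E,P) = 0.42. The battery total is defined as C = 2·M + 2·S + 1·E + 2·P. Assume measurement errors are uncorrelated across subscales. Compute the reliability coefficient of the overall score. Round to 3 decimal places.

0.868

Var(C) = 2² + 2² + 1 + 2² + 2·[4·0.30 + 2·0.39 + 4·0.46 + 2·0.67 + 4·0.48 + 2·0.42] = 13 + 15.84 = 28.84.
With uncorrelated errors the cross-covariances are all true-score covariance, so they carry over unchanged; only the diagonal terms shrink to ρᵢσᵢ².
True-score variance = [2²·0.60 + 2²·0.70 + 0.72 + 2²·0.82] + 15.84 = 9.2 + 15.84 = 25.04.
Reliability = 25.04 / 28.84 = 0.868.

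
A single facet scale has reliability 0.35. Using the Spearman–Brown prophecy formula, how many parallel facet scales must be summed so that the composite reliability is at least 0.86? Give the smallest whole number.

k ≥ ρ*(1−ρ₁)/(ρ₁(1−ρ*)) = 0.86·0.65 / (0.35·0.14) = 11.408.
Smallest integer k = 12.

12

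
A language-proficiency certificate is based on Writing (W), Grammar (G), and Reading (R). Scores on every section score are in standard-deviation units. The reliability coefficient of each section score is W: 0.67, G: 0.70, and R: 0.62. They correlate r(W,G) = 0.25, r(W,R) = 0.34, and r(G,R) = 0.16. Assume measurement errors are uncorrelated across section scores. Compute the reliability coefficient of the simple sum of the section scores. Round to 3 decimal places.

0.776

Var(W+G+R) = 3 + 2·[0.25 + 0.34 + 0.16] = 3 + 1.5 = 4.5.
With uncorrelated errors the cross-covariances are all true-score covariance, so they carry over unchanged; only the diagonal terms shrink to ρᵢσᵢ².
True-score variance = [0.67 + 0.70 + 0.62] + 1.5 = 1.99 + 1.5 = 3.49.
Reliability = 3.49 / 4.5 = 0.776.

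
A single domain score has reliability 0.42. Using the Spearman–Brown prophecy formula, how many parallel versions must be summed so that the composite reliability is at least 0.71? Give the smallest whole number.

4

k ≥ ρ*(1−ρ₁)/(ρ₁(1−ρ*)) = 0.71·0.58 / (0.42·0.29) = 3.381.
Smallest integer k = 4.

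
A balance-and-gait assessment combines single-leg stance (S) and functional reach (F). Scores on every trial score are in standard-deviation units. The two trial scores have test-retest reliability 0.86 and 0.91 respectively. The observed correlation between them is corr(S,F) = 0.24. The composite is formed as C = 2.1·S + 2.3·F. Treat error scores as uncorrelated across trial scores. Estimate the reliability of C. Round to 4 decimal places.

Var(C) = 2.1² + 2.3² + 2·[4.83·0.24] = 9.7 + 2.3184 = 12.0184.
Under uncorrelated errors the observed covariances equal the true-score covariances, so only the own-variance terms attenuate.
True-score variance = [2.1²·0.86 + 2.3²·0.91] + 2.3184 = 8.6065 + 2.3184 = 10.9249.
Reliability = 10.9249 / 12.0184 = 0.9090.

0.9090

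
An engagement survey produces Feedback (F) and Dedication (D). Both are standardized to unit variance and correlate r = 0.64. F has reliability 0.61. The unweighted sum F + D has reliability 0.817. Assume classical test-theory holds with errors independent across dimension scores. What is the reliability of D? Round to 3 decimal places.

0.790

Var(F+D) = 2 + 2·0.64 = 3.280.
True-score variance = ρ_F + ρ_D + 2·0.64, so 0.817 = (0.61 + ρ_D + 1.28) / 3.280.
ρ_D = 0.817·3.280 − 0.61 − 1.28 = 0.790.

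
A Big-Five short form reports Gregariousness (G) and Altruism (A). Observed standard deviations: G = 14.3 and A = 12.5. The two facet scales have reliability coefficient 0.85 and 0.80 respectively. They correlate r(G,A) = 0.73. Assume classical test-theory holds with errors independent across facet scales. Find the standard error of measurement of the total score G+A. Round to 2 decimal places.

Var(total) = 360.74 + 260.975 = 621.715.
True-score variance = 298.817 + 260.975 = 559.792, so reliability = 0.9004.
Error variance = 621.715 − 559.792 = 61.9235; SEM = √61.9235 = 7.87.

7.87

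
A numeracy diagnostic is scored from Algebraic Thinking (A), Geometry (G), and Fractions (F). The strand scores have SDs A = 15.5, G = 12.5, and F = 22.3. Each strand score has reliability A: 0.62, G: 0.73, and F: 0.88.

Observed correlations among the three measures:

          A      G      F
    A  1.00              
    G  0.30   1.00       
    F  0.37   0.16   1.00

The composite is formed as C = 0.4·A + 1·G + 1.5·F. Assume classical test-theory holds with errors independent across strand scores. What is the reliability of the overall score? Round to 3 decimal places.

0.884

Var(C) = 0.4²·15.5² + 12.5² + 1.5²·22.3² + 2·[0.4·15.5·12.5·0.30 + 0.6·15.5·22.3·0.37 + 1.5·12.5·22.3·0.16] = 1313.59 + 333.769 = 1647.36.
Under uncorrelated errors the observed covariances equal the true-score covariances, so only the own-variance terms attenuate.
True-score variance = [0.4²·15.5²·0.62 + 12.5²·0.73 + 1.5²·22.3²·0.88] + 333.769 = 1122.53 + 333.769 = 1456.3.
Reliability = 1456.3 / 1647.36 = 0.884.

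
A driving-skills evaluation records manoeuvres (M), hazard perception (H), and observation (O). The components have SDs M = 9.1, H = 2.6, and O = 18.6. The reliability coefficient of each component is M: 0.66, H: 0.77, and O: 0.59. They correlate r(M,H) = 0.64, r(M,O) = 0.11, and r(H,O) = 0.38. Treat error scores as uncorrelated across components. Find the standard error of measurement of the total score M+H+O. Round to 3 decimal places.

Var(total) = 435.53 + 104.276 = 539.806.
True-score variance = 263.976 + 104.276 = 368.252, so reliability = 0.6822.
Error variance = 539.806 − 368.252 = 171.554; SEM = √171.554 = 13.098.

13.098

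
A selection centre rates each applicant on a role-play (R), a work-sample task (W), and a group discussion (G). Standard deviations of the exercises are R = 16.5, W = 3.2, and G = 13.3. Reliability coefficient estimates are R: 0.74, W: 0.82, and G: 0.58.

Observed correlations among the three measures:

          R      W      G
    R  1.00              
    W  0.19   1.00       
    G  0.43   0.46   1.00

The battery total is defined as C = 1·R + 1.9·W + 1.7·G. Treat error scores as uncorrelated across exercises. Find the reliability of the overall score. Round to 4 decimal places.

0.7763

Var(C) = 16.5² + 1.9²·3.2² + 1.7²·13.3² + 2·[1.9·16.5·3.2·0.19 + 1.7·16.5·13.3·0.43 + 3.23·3.2·13.3·0.46] = 820.428 + 485.429 = 1305.86.
Under uncorrelated errors the observed covariances equal the true-score covariances, so only the own-variance terms attenuate.
True-score variance = [16.5²·0.74 + 1.9²·3.2²·0.82 + 1.7²·13.3²·0.58] + 485.429 = 528.28 + 485.429 = 1013.71.
Reliability = 1013.71 / 1305.86 = 0.7763.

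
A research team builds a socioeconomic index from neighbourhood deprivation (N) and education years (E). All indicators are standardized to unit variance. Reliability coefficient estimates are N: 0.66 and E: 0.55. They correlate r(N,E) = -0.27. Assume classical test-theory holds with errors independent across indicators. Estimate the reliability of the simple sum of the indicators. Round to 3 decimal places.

0.459

Var(N+E) = 2 + 2·[(-0.27)] = 2 − 0.54 = 1.46.
Under uncorrelated errors the observed covariances equal the true-score covariances, so only the own-variance terms attenuate.
True-score variance = [0.66 + 0.55] − 0.54 = 1.21 − 0.54 = 0.67.
Reliability = 0.67 / 1.46 = 0.459.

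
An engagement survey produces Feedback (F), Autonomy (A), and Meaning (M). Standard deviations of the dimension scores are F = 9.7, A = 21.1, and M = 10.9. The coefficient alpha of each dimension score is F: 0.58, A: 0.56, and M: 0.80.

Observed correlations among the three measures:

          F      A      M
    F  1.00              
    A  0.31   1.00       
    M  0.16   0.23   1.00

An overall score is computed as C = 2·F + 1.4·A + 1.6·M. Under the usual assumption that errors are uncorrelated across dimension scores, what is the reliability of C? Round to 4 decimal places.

0.7325

Var(C) = 2²·9.7² + 1.4²·21.1² + 1.6²·10.9² + 2·[2.8·9.7·21.1·0.31 + 3.2·9.7·10.9·0.16 + 2.24·21.1·10.9·0.23] = 1553.13 + 700.556 = 2253.68.
With uncorrelated errors the cross-covariances are all true-score covariance, so they carry over unchanged; only the diagonal terms shrink to ρᵢσᵢ².
True-score variance = [2²·9.7²·0.58 + 1.4²·21.1²·0.56 + 1.6²·10.9²·0.80] + 700.556 = 950.274 + 700.556 = 1650.83.
Reliability = 1650.83 / 2253.68 = 0.7325.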